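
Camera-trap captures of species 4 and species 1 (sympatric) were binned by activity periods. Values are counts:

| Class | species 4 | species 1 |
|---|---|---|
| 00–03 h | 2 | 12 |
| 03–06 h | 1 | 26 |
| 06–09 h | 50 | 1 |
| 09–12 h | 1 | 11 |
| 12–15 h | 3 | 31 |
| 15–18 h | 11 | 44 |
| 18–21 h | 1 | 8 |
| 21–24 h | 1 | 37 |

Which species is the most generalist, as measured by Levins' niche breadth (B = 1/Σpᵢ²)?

Proportions for species 4 (n=70): 2/70=0.0286, 1/70=0.0143, 50/70=0.7143, 1/70=0.0143, 3/70=0.0429, 11/70=0.1571, 1/70=0.0143, 1/70=0.0143
Proportions for species 1 (n=170): 12/170=0.0706, 26/170=0.1529, 1/170=0.0059, 11/170=0.0647, 31/170=0.1824, 44/170=0.2588, 8/170=0.0471, 37/170=0.2176
Σp_4ᵢ² = 0.0286² + 0.0143² + 0.7143² + 0.0143² + 0.0429² + 0.1571² + 0.0143² + 0.0143² = 0.000818 + 0.000204 + 0.510224 + 0.000204 + 0.001840 + 0.024680 + 0.000204 + 0.000204 = 0.538378
B_4 = 1 / 0.538378 = 1.8574
Σp_1ᵢ² = 0.0706² + 0.1529² + 0.0059² + 0.0647² + 0.1824² + 0.2588² + 0.0471² + 0.2176² = 0.004984 + 0.023378 + 0.000035 + 0.004186 + 0.033270 + 0.066977 + 0.002218 + 0.047350 = 0.182398
B_1 = 1 / 0.182398 = 5.4825
Highest B → broadest niche (most generalist): species 1 (B = 5.48).

species 1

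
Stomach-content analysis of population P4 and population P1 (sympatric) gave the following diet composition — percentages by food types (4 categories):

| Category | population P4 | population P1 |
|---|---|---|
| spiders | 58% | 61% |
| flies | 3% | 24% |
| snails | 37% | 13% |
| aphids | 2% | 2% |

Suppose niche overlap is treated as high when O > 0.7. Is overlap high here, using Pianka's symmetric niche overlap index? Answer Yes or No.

Convert percentages to proportions (divide by 100).
Σ p₁ᵢp₂ᵢ = 0.3538 + 0.0072 + 0.0481 + 0.0004 = 0.4095
Σp_1ᵢ² = 0.58² + 0.03² + 0.37² + 0.02² = 0.3364 + 0.0009 + 0.1369 + 0.0004 = 0.4746
Σp_2ᵢ² = 0.61² + 0.24² + 0.13² + 0.02² = 0.3721 + 0.0576 + 0.0169 + 0.0004 = 0.4470
O = 0.4095 / √(0.4746 × 0.4470) = 0.4095 / 0.46059 = 0.8891
O = 0.8891 > 0.7 → Yes.

Yes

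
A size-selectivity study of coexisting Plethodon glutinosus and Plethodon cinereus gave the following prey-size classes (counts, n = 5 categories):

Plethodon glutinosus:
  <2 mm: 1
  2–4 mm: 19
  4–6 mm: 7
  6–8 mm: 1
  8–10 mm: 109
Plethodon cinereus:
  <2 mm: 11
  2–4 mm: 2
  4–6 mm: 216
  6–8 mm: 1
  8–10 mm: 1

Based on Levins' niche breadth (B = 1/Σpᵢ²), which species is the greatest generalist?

Proportions for Plethodon glutinosus (n=137): 1/137=0.0073, 19/137=0.1387, 7/137=0.0511, 1/137=0.0073, 109/137=0.7956
Proportions for Plethodon cinereus (n=231): 11/231=0.0476, 2/231=0.0087, 216/231=0.9351, 1/231=0.0043, 1/231=0.0043
Σp_glutᵢ² = 0.0073² + 0.1387² + 0.0511² + 0.0073² + 0.7956² = 0.000053 + 0.019238 + 0.002611 + 0.000053 + 0.632979 = 0.654934
B_glut = 1 / 0.654934 = 1.5269
Σp_cineᵢ² = 0.0476² + 0.0087² + 0.9351² + 0.0043² + 0.0043² = 0.002266 + 0.000076 + 0.874412 + 0.000018 + 0.000018 = 0.876790
B_cine = 1 / 0.876790 = 1.1405
Highest B → broadest niche (most generalist): Plethodon glutinosus (B = 1.53).

Plethodon glutinosus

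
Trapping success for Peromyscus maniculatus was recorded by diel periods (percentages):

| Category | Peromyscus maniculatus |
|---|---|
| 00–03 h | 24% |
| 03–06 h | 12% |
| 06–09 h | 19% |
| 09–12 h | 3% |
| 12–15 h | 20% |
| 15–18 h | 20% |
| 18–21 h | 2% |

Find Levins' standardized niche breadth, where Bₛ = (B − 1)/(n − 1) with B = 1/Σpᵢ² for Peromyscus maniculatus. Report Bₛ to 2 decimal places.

0.71

Convert percentages to proportions (divide by 100).
Σpᵢ² = 0.24² + 0.12² + 0.19² + 0.03² + 0.20² + 0.20² + 0.02² = 0.0576 + 0.0144 + 0.0361 + 0.0009 + 0.0400 + 0.0400 + 0.0004 = 0.1894
B = 1 / 0.1894 = 5.2798
Bₛ = (B − 1)/(n − 1) = (5.2798 − 1)/(7 − 1) = 4.2798/6 = 0.7133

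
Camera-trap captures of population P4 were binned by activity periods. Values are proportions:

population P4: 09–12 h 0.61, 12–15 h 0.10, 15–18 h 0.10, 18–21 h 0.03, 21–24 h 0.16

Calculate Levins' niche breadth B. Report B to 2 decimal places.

Σpᵢ² = 0.61² + 0.10² + 0.10² + 0.03² + 0.16² = 0.3721 + 0.0100 + 0.0100 + 0.0009 + 0.0256 = 0.4186
B = 1 / 0.4186 = 2.3889

2.39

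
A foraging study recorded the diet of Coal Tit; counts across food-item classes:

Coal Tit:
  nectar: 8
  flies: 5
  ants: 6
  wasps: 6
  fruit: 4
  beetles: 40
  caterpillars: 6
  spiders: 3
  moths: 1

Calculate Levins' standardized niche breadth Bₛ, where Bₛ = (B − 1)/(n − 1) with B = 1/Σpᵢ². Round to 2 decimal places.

0.30

Proportions for Coal Tit (n=79): 8/79=0.1013, 5/79=0.0633, 6/79=0.0759, 6/79=0.0759, 4/79=0.0506, 40/79=0.5063, 6/79=0.0759, 3/79=0.0380, 1/79=0.0127
Σpᵢ² = 0.1013² + 0.0633² + 0.0759² + 0.0759² + 0.0506² + 0.5063² + 0.0759² + 0.0380² + 0.0127² = 0.010262 + 0.004007 + 0.005761 + 0.005761 + 0.002560 + 0.256340 + 0.005761 + 0.001444 + 0.000161 = 0.292057
B = 1 / 0.292057 = 3.4240
Bₛ = (B − 1)/(n − 1) = (3.4240 − 1)/(9 − 1) = 2.4240/8 = 0.3030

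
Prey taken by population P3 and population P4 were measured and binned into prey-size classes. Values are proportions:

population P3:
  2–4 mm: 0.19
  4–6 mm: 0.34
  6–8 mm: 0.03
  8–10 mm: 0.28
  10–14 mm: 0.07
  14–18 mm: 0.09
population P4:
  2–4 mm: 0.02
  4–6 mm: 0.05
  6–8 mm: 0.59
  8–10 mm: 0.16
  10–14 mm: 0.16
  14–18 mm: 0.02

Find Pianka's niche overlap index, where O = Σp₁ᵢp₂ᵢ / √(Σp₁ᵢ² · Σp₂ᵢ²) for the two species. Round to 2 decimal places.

Σ p₁ᵢp₂ᵢ = 0.0038 + 0.0170 + 0.0177 + 0.0448 + 0.0112 + 0.0018 = 0.0963
Σp_1ᵢ² = 0.19² + 0.34² + 0.03² + 0.28² + 0.07² + 0.09² = 0.0361 + 0.1156 + 0.0009 + 0.0784 + 0.0049 + 0.0081 = 0.2440
Σp_2ᵢ² = 0.02² + 0.05² + 0.59² + 0.16² + 0.16² + 0.02² = 0.0004 + 0.0025 + 0.3481 + 0.0256 + 0.0256 + 0.0004 = 0.4026
O = 0.0963 / √(0.2440 × 0.4026) = 0.0963 / 0.31342 = 0.3073

0.31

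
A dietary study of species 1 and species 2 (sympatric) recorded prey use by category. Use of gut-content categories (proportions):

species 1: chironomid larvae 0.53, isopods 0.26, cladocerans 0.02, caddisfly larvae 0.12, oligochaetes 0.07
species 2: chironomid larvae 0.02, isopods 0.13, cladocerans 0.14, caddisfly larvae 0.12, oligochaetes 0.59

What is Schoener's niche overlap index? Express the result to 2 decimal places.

0.36

Σ|p₁ᵢ − p₂ᵢ| = 0.51 + 0.13 + 0.12 + 0.00 + 0.52 = 1.28
D = 1 − ½ × 1.28 = 1 − 0.640 = 0.3600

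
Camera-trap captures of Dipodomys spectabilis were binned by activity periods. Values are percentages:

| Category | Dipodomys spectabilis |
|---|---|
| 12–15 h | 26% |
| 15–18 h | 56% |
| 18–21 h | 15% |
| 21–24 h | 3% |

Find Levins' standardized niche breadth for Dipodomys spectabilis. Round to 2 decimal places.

Convert percentages to proportions (divide by 100).
Σpᵢ² = 0.26² + 0.56² + 0.15² + 0.03² = 0.0676 + 0.3136 + 0.0225 + 0.0009 = 0.4046
B = 1 / 0.4046 = 2.4716
Bₛ = (B − 1)/(n − 1) = (2.4716 − 1)/(4 − 1) = 1.4716/3 = 0.4905

0.49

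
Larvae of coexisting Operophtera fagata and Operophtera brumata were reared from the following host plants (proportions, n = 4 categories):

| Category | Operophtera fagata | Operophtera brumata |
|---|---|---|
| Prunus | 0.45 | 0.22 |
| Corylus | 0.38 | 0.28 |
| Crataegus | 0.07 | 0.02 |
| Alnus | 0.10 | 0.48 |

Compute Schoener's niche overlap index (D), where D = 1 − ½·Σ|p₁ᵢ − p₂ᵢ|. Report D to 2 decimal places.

0.62

Σ|p₁ᵢ − p₂ᵢ| = 0.23 + 0.10 + 0.05 + 0.38 = 0.76
D = 1 − ½ × 0.76 = 1 − 0.380 = 0.6200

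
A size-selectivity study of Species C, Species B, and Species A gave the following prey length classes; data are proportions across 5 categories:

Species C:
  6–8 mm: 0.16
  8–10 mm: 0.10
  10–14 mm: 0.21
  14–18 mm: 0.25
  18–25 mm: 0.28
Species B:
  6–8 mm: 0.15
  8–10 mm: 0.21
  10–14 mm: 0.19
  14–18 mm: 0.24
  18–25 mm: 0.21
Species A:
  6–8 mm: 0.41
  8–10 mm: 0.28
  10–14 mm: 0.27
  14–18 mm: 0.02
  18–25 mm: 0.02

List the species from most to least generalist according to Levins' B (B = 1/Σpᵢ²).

Species B > Species C > Species A

Σp_Cᵢ² = 0.16² + 0.10² + 0.21² + 0.25² + 0.28² = 0.0256 + 0.0100 + 0.0441 + 0.0625 + 0.0784 = 0.2206
B_C = 1 / 0.2206 = 4.5331
Σp_Bᵢ² = 0.15² + 0.21² + 0.19² + 0.24² + 0.21² = 0.0225 + 0.0441 + 0.0361 + 0.0576 + 0.0441 = 0.2044
B_B = 1 / 0.2044 = 4.8924
Σp_Aᵢ² = 0.41² + 0.28² + 0.27² + 0.02² + 0.02² = 0.1681 + 0.0784 + 0.0729 + 0.0004 + 0.0004 = 0.3202
B_A = 1 / 0.3202 = 3.1230
Ranking by B (broadest → narrowest): Species B (4.89) > Species C (4.53) > Species A (3.12)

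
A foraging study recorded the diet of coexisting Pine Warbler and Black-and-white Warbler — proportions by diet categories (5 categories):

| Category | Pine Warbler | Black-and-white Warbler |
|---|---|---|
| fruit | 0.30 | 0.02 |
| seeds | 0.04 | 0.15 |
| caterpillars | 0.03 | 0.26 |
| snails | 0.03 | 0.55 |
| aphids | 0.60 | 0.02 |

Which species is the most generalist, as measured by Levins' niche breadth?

Σp_Pineᵢ² = 0.30² + 0.04² + 0.03² + 0.03² + 0.60² = 0.0900 + 0.0016 + 0.0009 + 0.0009 + 0.3600 = 0.4534
B_Pine = 1 / 0.4534 = 2.2056
Σp_Blacᵢ² = 0.02² + 0.15² + 0.26² + 0.55² + 0.02² = 0.0004 + 0.0225 + 0.0676 + 0.3025 + 0.0004 = 0.3934
B_Blac = 1 / 0.3934 = 2.5419
Highest B → broadest niche (most generalist): Black-and-white Warbler (B = 2.54).

Black-and-white Warbler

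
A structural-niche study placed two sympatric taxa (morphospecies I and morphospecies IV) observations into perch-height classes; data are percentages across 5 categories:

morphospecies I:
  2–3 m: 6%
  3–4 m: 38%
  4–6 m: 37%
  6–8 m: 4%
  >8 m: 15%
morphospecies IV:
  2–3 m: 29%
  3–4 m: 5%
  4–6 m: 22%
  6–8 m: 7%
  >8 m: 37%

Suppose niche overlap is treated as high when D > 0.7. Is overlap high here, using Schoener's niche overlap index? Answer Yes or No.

Convert percentages to proportions (divide by 100).
Σ|p₁ᵢ − p₂ᵢ| = 0.23 + 0.33 + 0.15 + 0.03 + 0.22 = 0.96
D = 1 − ½ × 0.96 = 1 − 0.480 = 0.5200
D = 0.5200 < 0.7 → No.

No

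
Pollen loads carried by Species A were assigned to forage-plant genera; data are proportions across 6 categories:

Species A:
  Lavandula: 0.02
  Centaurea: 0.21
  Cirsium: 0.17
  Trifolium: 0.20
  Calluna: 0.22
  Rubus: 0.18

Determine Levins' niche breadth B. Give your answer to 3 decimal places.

5.149

Σpᵢ² = 0.02² + 0.21² + 0.17² + 0.20² + 0.22² + 0.18² = 0.0004 + 0.0441 + 0.0289 + 0.0400 + 0.0484 + 0.0324 = 0.1942
B = 1 / 0.1942 = 5.14933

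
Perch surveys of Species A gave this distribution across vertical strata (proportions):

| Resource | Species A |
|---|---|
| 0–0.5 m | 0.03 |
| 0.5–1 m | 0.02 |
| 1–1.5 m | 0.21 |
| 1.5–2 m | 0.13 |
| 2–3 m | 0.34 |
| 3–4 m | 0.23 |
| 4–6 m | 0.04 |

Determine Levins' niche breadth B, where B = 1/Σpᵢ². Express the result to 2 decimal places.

Σpᵢ² = 0.03² + 0.02² + 0.21² + 0.13² + 0.34² + 0.23² + 0.04² = 0.0009 + 0.0004 + 0.0441 + 0.0169 + 0.1156 + 0.0529 + 0.0016 = 0.2324
B = 1 / 0.2324 = 4.3029

4.30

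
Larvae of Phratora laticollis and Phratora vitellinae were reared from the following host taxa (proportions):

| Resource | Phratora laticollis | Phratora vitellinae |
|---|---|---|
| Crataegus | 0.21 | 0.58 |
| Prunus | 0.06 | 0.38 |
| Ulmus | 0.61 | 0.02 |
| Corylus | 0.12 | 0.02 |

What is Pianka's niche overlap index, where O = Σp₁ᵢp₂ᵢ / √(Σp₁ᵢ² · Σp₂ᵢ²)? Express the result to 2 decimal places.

Σ p₁ᵢp₂ᵢ = 0.1218 + 0.0228 + 0.0122 + 0.0024 = 0.1592
Σp_1ᵢ² = 0.21² + 0.06² + 0.61² + 0.12² = 0.0441 + 0.0036 + 0.3721 + 0.0144 = 0.4342
Σp_2ᵢ² = 0.58² + 0.38² + 0.02² + 0.02² = 0.3364 + 0.1444 + 0.0004 + 0.0004 = 0.4816
O = 0.1592 / √(0.4342 × 0.4816) = 0.1592 / 0.45729 = 0.3481

0.35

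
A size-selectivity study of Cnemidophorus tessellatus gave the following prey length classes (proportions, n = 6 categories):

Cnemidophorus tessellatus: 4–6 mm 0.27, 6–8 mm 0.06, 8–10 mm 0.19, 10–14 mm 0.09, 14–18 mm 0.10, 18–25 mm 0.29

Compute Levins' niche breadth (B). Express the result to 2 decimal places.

Σpᵢ² = 0.27² + 0.06² + 0.19² + 0.09² + 0.10² + 0.29² = 0.0729 + 0.0036 + 0.0361 + 0.0081 + 0.0100 + 0.0841 = 0.2148
B = 1 / 0.2148 = 4.6555

4.66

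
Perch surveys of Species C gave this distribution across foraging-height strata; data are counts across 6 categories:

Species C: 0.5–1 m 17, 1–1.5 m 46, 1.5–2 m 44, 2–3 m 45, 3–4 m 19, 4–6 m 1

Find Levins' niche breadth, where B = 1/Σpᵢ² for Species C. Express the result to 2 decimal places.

Proportions for Species C (n=172): 17/172=0.0988, 46/172=0.2674, 44/172=0.2558, 45/172=0.2616, 19/172=0.1105, 1/172=0.0058
Σpᵢ² = 0.0988² + 0.2674² + 0.2558² + 0.2616² + 0.1105² + 0.0058² = 0.009761 + 0.071503 + 0.065434 + 0.068435 + 0.012210 + 0.000034 = 0.227377
B = 1 / 0.227377 = 4.3980

4.40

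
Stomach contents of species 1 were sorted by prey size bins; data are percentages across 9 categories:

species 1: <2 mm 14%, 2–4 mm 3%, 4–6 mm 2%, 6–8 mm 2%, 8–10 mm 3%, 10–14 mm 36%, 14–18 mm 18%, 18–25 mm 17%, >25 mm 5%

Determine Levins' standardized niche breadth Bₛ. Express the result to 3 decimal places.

Convert percentages to proportions (divide by 100).
Σpᵢ² = 0.14² + 0.03² + 0.02² + 0.02² + 0.03² + 0.36² + 0.18² + 0.17² + 0.05² = 0.0196 + 0.0009 + 0.0004 + 0.0004 + 0.0009 + 0.1296 + 0.0324 + 0.0289 + 0.0025 = 0.2156
B = 1 / 0.2156 = 4.63822
Bₛ = (B − 1)/(n − 1) = (4.63822 − 1)/(9 − 1) = 3.63822/8 = 0.45478

0.455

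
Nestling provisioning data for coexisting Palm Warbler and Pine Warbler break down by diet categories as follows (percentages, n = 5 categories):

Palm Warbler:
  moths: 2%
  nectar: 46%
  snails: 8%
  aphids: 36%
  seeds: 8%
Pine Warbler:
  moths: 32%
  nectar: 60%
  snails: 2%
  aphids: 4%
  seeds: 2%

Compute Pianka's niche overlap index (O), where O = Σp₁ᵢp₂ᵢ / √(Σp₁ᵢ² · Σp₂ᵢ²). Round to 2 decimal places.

0.74

Convert percentages to proportions (divide by 100).
Σ p₁ᵢp₂ᵢ = 0.0064 + 0.2760 + 0.0016 + 0.0144 + 0.0016 = 0.3000
Σp_1ᵢ² = 0.02² + 0.46² + 0.08² + 0.36² + 0.08² = 0.0004 + 0.2116 + 0.0064 + 0.1296 + 0.0064 = 0.3544
Σp_2ᵢ² = 0.32² + 0.60² + 0.02² + 0.04² + 0.02² = 0.1024 + 0.3600 + 0.0004 + 0.0016 + 0.0004 = 0.4648
O = 0.3000 / √(0.3544 × 0.4648) = 0.3000 / 0.40586 = 0.7392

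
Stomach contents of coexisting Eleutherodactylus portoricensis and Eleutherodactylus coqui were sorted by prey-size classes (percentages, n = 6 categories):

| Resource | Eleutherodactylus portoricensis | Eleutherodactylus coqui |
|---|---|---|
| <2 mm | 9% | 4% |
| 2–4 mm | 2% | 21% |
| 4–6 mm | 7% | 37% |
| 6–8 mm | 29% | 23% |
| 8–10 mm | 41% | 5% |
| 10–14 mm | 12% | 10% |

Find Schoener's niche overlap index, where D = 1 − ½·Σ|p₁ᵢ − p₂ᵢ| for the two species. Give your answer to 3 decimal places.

0.510

Convert percentages to proportions (divide by 100).
Σ|p₁ᵢ − p₂ᵢ| = 0.05 + 0.19 + 0.30 + 0.06 + 0.36 + 0.02 = 0.98
D = 1 − ½ × 0.98 = 1 − 0.490 = 0.51000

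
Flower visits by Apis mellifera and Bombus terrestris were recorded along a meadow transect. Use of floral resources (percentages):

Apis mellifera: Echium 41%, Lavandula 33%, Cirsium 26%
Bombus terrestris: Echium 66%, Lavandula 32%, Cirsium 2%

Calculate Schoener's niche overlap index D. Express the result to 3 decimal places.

Convert percentages to proportions (divide by 100).
Σ|p₁ᵢ − p₂ᵢ| = 0.25 + 0.01 + 0.24 = 0.50
D = 1 − ½ × 0.50 = 1 − 0.250 = 0.75000

0.750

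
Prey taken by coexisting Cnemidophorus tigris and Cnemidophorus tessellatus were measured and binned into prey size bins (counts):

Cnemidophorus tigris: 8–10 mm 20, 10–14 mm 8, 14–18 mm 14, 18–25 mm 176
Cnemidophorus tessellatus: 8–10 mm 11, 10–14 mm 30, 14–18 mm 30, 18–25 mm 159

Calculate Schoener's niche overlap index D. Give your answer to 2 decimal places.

0.84

Proportions for Cnemidophorus tigris (n=218): 20/218=0.0917, 8/218=0.0367, 14/218=0.0642, 176/218=0.8073
Proportions for Cnemidophorus tessellatus (n=230): 11/230=0.0478, 30/230=0.1304, 30/230=0.1304, 159/230=0.6913
Σ|p₁ᵢ − p₂ᵢ| = 0.0439 + 0.0937 + 0.0662 + 0.1160 = 0.3198
D = 1 − ½ × 0.3198 = 1 − 0.15990 = 0.84010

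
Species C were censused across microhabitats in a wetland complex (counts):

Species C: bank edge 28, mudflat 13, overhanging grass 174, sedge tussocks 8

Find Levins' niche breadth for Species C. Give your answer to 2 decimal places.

Proportions for Species C (n=223): 28/223=0.1256, 13/223=0.0583, 174/223=0.7803, 8/223=0.0359
Σpᵢ² = 0.1256² + 0.0583² + 0.7803² + 0.0359² = 0.015775 + 0.003399 + 0.608868 + 0.001289 = 0.629331
B = 1 / 0.629331 = 1.5890

1.59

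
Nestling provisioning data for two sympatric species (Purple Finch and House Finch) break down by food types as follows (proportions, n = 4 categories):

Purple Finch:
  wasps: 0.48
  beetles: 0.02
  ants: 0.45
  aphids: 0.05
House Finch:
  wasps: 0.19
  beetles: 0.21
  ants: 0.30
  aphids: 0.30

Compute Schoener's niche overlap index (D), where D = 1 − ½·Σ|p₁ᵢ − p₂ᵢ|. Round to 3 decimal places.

0.560

Σ|p₁ᵢ − p₂ᵢ| = 0.29 + 0.19 + 0.15 + 0.25 = 0.88
D = 1 − ½ × 0.88 = 1 − 0.440 = 0.56000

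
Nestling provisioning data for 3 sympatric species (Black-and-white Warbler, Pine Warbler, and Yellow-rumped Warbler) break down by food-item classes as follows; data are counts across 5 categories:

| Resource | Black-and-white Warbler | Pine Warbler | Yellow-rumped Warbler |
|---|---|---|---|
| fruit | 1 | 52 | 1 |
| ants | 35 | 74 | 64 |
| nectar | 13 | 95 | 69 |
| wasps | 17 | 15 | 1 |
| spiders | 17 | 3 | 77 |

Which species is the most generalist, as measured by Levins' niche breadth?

Black-and-white Warbler

Proportions for Black-and-white Warbler (n=83): 1/83=0.0120, 35/83=0.4217, 13/83=0.1566, 17/83=0.2048, 17/83=0.2048
Proportions for Pine Warbler (n=239): 52/239=0.2176, 74/239=0.3096, 95/239=0.3975, 15/239=0.0628, 3/239=0.0126
Proportions for Yellow-rumped Warbler (n=212): 1/212=0.0047, 64/212=0.3019, 69/212=0.3255, 1/212=0.0047, 77/212=0.3632
Σp_Blacᵢ² = 0.0120² + 0.4217² + 0.1566² + 0.2048² + 0.2048² = 0.000144 + 0.177831 + 0.024524 + 0.041943 + 0.041943 = 0.286385
B_Blac = 1 / 0.286385 = 3.4918
Σp_Pineᵢ² = 0.2176² + 0.3096² + 0.3975² + 0.0628² + 0.0126² = 0.047350 + 0.095852 + 0.158006 + 0.003944 + 0.000159 = 0.305311
B_Pine = 1 / 0.305311 = 3.2753
Σp_Yellᵢ² = 0.0047² + 0.3019² + 0.3255² + 0.0047² + 0.3632² = 0.000022 + 0.091144 + 0.105950 + 0.000022 + 0.131914 = 0.329052
B_Yell = 1 / 0.329052 = 3.0390
Highest B → broadest niche (most generalist): Black-and-white Warbler (B = 3.49).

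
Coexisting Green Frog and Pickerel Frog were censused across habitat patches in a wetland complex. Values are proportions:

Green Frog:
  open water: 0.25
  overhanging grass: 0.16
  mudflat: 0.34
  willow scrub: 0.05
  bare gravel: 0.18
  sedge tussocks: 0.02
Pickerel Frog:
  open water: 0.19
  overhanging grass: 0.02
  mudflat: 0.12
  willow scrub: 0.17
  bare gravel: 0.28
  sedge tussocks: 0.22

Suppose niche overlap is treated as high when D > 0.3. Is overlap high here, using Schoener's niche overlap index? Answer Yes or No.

Σ|p₁ᵢ − p₂ᵢ| = 0.06 + 0.14 + 0.22 + 0.12 + 0.10 + 0.20 = 0.84
D = 1 − ½ × 0.84 = 1 − 0.420 = 0.5800
D = 0.5800 > 0.3 → Yes.

Yes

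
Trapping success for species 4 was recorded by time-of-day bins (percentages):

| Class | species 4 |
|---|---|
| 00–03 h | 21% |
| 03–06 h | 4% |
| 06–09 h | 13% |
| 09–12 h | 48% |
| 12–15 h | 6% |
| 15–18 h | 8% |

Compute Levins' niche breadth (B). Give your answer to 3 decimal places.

Convert percentages to proportions (divide by 100).
Σpᵢ² = 0.21² + 0.04² + 0.13² + 0.48² + 0.06² + 0.08² = 0.0441 + 0.0016 + 0.0169 + 0.2304 + 0.0036 + 0.0064 = 0.3030
B = 1 / 0.3030 = 3.30033

3.300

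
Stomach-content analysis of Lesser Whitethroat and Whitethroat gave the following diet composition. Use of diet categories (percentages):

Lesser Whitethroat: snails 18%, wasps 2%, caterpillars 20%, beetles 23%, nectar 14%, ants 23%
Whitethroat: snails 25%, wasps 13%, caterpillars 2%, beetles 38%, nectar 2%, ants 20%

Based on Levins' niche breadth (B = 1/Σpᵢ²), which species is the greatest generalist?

Lesser Whitethroat

Convert percentages to proportions (divide by 100).
Σp_Lessᵢ² = 0.18² + 0.02² + 0.20² + 0.23² + 0.14² + 0.23² = 0.0324 + 0.0004 + 0.0400 + 0.0529 + 0.0196 + 0.0529 = 0.1982
B_Less = 1 / 0.1982 = 5.0454
Σp_Whitᵢ² = 0.25² + 0.13² + 0.02² + 0.38² + 0.02² + 0.20² = 0.0625 + 0.0169 + 0.0004 + 0.1444 + 0.0004 + 0.0400 = 0.2646
B_Whit = 1 / 0.2646 = 3.7793
Highest B → broadest niche (most generalist): Lesser Whitethroat (B = 5.05).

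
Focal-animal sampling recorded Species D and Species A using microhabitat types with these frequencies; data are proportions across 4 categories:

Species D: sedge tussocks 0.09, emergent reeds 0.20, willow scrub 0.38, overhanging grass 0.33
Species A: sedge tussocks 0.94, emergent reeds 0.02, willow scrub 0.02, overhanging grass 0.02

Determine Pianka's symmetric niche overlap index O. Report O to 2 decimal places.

Σ p₁ᵢp₂ᵢ = 0.0846 + 0.0040 + 0.0076 + 0.0066 = 0.1028
Σp_1ᵢ² = 0.09² + 0.20² + 0.38² + 0.33² = 0.0081 + 0.0400 + 0.1444 + 0.1089 = 0.3014
Σp_2ᵢ² = 0.94² + 0.02² + 0.02² + 0.02² = 0.8836 + 0.0004 + 0.0004 + 0.0004 = 0.8848
O = 0.1028 / √(0.3014 × 0.8848) = 0.1028 / 0.51641 = 0.1991

0.20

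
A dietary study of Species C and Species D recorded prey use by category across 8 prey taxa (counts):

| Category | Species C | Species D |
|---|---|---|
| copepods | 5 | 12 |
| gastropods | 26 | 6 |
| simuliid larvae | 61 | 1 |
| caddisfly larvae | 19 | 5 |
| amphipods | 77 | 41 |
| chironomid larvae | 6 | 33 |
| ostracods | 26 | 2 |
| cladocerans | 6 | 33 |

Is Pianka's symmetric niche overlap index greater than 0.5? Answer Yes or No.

Proportions for Species C (n=226): 5/226=0.0221, 26/226=0.1150, 61/226=0.2699, 19/226=0.0841, 77/226=0.3407, 6/226=0.0265, 26/226=0.1150, 6/226=0.0265
Proportions for Species D (n=133): 12/133=0.0902, 6/133=0.0451, 1/133=0.0075, 5/133=0.0376, 41/133=0.3083, 33/133=0.2481, 2/133=0.0150, 33/133=0.2481
Σ p₁ᵢp₂ᵢ = 0.001993 + 0.005187 + 0.002024 + 0.003162 + 0.105038 + 0.006575 + 0.001725 + 0.006575 = 0.132279
Σp_1ᵢ² = 0.0221² + 0.1150² + 0.2699² + 0.0841² + 0.3407² + 0.0265² + 0.1150² + 0.0265² = 0.000488 + 0.013225 + 0.072846 + 0.007073 + 0.116076 + 0.000702 + 0.013225 + 0.000702 = 0.224337
Σp_2ᵢ² = 0.0902² + 0.0451² + 0.0075² + 0.0376² + 0.3083² + 0.2481² + 0.0150² + 0.2481² = 0.008136 + 0.002034 + 0.000056 + 0.001414 + 0.095049 + 0.061554 + 0.000225 + 0.061554 = 0.230022
O = 0.132279 / √(0.224337 × 0.230022) = 0.132279 / 0.2271617 = 0.5823
O = 0.5823 > 0.5 → Yes.

Yes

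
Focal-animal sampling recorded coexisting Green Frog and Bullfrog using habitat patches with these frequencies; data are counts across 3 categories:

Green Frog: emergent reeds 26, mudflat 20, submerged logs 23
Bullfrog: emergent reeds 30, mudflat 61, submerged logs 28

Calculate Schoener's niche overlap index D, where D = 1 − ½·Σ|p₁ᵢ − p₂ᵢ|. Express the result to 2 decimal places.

0.78

Proportions for Green Frog (n=69): 26/69=0.3768, 20/69=0.2899, 23/69=0.3333
Proportions for Bullfrog (n=119): 30/119=0.2521, 61/119=0.5126, 28/119=0.2353
Σ|p₁ᵢ − p₂ᵢ| = 0.1247 + 0.2227 + 0.0980 = 0.4454
D = 1 − ½ × 0.4454 = 1 − 0.22270 = 0.77730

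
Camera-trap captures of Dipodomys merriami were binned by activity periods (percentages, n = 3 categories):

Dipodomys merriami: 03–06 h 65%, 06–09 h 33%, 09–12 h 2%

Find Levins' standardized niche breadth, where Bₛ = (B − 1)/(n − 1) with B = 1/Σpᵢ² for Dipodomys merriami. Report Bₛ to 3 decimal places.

Convert percentages to proportions (divide by 100).
Σpᵢ² = 0.65² + 0.33² + 0.02² = 0.4225 + 0.1089 + 0.0004 = 0.5318
B = 1 / 0.5318 = 1.88041
Bₛ = (B − 1)/(n − 1) = (1.88041 − 1)/(3 − 1) = 0.88041/2 = 0.44021

0.440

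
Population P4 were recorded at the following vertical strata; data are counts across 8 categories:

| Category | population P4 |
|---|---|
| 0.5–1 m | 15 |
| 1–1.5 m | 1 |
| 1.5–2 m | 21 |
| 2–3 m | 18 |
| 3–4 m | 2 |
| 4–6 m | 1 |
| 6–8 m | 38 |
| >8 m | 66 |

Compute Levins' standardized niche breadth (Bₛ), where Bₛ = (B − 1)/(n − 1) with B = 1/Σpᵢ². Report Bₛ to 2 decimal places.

0.41

Proportions for population P4 (n=162): 15/162=0.0926, 1/162=0.0062, 21/162=0.1296, 18/162=0.1111, 2/162=0.0123, 1/162=0.0062, 38/162=0.2346, 66/162=0.4074
Σpᵢ² = 0.0926² + 0.0062² + 0.1296² + 0.1111² + 0.0123² + 0.0062² + 0.2346² + 0.4074² = 0.008575 + 0.000038 + 0.016796 + 0.012343 + 0.000151 + 0.000038 + 0.055037 + 0.165975 = 0.258953
B = 1 / 0.258953 = 3.8617
Bₛ = (B − 1)/(n − 1) = (3.8617 − 1)/(8 − 1) = 2.8617/7 = 0.4088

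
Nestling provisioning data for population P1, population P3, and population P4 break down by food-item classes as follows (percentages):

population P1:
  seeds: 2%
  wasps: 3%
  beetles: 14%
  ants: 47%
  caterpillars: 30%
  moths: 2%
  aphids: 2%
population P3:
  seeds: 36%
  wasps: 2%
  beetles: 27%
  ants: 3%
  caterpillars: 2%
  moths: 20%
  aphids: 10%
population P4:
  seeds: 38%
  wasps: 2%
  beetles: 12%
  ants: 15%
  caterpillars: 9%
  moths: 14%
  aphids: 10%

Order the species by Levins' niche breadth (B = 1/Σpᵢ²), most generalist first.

Convert percentages to proportions (divide by 100).
Σp_P1ᵢ² = 0.02² + 0.03² + 0.14² + 0.47² + 0.30² + 0.02² + 0.02² = 0.0004 + 0.0009 + 0.0196 + 0.2209 + 0.0900 + 0.0004 + 0.0004 = 0.3326
B_P1 = 1 / 0.3326 = 3.0066
Σp_P3ᵢ² = 0.36² + 0.02² + 0.27² + 0.03² + 0.02² + 0.20² + 0.10² = 0.1296 + 0.0004 + 0.0729 + 0.0009 + 0.0004 + 0.0400 + 0.0100 = 0.2542
B_P3 = 1 / 0.2542 = 3.9339
Σp_P4ᵢ² = 0.38² + 0.02² + 0.12² + 0.15² + 0.09² + 0.14² + 0.10² = 0.1444 + 0.0004 + 0.0144 + 0.0225 + 0.0081 + 0.0196 + 0.0100 = 0.2194
B_P4 = 1 / 0.2194 = 4.5579
Ranking by B (broadest → narrowest): population P4 (4.56) > population P3 (3.93) > population P1 (3.01)

population P4 > population P3 > population P1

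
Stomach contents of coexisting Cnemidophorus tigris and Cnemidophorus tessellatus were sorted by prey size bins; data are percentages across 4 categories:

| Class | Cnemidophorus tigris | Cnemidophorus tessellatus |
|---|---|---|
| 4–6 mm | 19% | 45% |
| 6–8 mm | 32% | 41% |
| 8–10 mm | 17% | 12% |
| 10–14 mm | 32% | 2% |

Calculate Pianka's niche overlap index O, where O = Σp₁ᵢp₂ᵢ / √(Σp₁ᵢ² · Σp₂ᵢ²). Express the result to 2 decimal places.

0.76

Convert percentages to proportions (divide by 100).
Σ p₁ᵢp₂ᵢ = 0.0855 + 0.1312 + 0.0204 + 0.0064 = 0.2435
Σp_1ᵢ² = 0.19² + 0.32² + 0.17² + 0.32² = 0.0361 + 0.1024 + 0.0289 + 0.1024 = 0.2698
Σp_2ᵢ² = 0.45² + 0.41² + 0.12² + 0.02² = 0.2025 + 0.1681 + 0.0144 + 0.0004 = 0.3854
O = 0.2435 / √(0.2698 × 0.3854) = 0.2435 / 0.32246 = 0.7551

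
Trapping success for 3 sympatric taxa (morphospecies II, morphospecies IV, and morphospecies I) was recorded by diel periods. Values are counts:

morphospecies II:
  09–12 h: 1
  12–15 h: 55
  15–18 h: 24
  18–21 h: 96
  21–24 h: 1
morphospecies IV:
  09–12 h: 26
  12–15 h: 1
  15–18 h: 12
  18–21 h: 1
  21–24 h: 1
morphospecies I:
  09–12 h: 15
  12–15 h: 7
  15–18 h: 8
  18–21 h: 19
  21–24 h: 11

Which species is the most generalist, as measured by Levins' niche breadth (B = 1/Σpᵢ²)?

Proportions for morphospecies II (n=177): 1/177=0.0056, 55/177=0.3107, 24/177=0.1356, 96/177=0.5424, 1/177=0.0056
Proportions for morphospecies IV (n=41): 26/41=0.6341, 1/41=0.0244, 12/41=0.2927, 1/41=0.0244, 1/41=0.0244
Proportions for morphospecies I (n=60): 15/60=0.2500, 7/60=0.1167, 8/60=0.1333, 19/60=0.3167, 11/60=0.1833
Σp_IIᵢ² = 0.0056² + 0.3107² + 0.1356² + 0.5424² + 0.0056² = 0.000031 + 0.096534 + 0.018387 + 0.294198 + 0.000031 = 0.409181
B_II = 1 / 0.409181 = 2.4439
Σp_IVᵢ² = 0.6341² + 0.0244² + 0.2927² + 0.0244² + 0.0244² = 0.402083 + 0.000595 + 0.085673 + 0.000595 + 0.000595 = 0.489541
B_IV = 1 / 0.489541 = 2.0427
Σp_Iᵢ² = 0.2500² + 0.1167² + 0.1333² + 0.3167² + 0.1833² = 0.062500 + 0.013619 + 0.017769 + 0.100299 + 0.033599 = 0.227786
B_I = 1 / 0.227786 = 4.3901
Highest B → broadest niche (most generalist): morphospecies I (B = 4.39).

morphospecies I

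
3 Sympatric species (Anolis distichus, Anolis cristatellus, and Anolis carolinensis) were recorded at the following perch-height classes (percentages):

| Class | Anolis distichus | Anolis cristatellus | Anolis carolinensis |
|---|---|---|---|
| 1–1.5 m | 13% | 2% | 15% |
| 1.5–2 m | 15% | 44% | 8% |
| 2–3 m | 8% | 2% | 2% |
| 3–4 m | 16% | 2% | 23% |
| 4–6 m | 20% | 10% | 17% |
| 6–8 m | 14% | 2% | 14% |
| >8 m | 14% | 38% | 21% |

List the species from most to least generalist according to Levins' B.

Anolis distichus > Anolis carolinensis > Anolis cristatellus

Convert percentages to proportions (divide by 100).
Σp_distᵢ² = 0.13² + 0.15² + 0.08² + 0.16² + 0.20² + 0.14² + 0.14² = 0.0169 + 0.0225 + 0.0064 + 0.0256 + 0.0400 + 0.0196 + 0.0196 = 0.1506
B_dist = 1 / 0.1506 = 6.6401
Σp_crisᵢ² = 0.02² + 0.44² + 0.02² + 0.02² + 0.10² + 0.02² + 0.38² = 0.0004 + 0.1936 + 0.0004 + 0.0004 + 0.0100 + 0.0004 + 0.1444 = 0.3496
B_cris = 1 / 0.3496 = 2.8604
Σp_caroᵢ² = 0.15² + 0.08² + 0.02² + 0.23² + 0.17² + 0.14² + 0.21² = 0.0225 + 0.0064 + 0.0004 + 0.0529 + 0.0289 + 0.0196 + 0.0441 = 0.1748
B_caro = 1 / 0.1748 = 5.7208
Ranking by B (broadest → narrowest): Anolis distichus (6.64) > Anolis carolinensis (5.72) > Anolis cristatellus (2.86)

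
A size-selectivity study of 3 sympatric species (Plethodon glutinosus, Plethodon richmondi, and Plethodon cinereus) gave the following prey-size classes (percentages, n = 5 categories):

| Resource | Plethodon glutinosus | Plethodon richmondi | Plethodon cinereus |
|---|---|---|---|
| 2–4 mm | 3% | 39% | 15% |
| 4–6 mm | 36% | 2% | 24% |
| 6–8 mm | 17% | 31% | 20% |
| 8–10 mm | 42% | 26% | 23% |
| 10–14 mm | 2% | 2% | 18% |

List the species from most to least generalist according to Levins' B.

Convert percentages to proportions (divide by 100).
Σp_glutᵢ² = 0.03² + 0.36² + 0.17² + 0.42² + 0.02² = 0.0009 + 0.1296 + 0.0289 + 0.1764 + 0.0004 = 0.3362
B_glut = 1 / 0.3362 = 2.9744
Σp_richᵢ² = 0.39² + 0.02² + 0.31² + 0.26² + 0.02² = 0.1521 + 0.0004 + 0.0961 + 0.0676 + 0.0004 = 0.3166
B_rich = 1 / 0.3166 = 3.1586
Σp_cineᵢ² = 0.15² + 0.24² + 0.20² + 0.23² + 0.18² = 0.0225 + 0.0576 + 0.0400 + 0.0529 + 0.0324 = 0.2054
B_cine = 1 / 0.2054 = 4.8685
Ranking by B (broadest → narrowest): Plethodon cinereus (4.87) > Plethodon richmondi (3.16) > Plethodon glutinosus (2.97)

Plethodon cinereus > Plethodon richmondi > Plethodon glutinosus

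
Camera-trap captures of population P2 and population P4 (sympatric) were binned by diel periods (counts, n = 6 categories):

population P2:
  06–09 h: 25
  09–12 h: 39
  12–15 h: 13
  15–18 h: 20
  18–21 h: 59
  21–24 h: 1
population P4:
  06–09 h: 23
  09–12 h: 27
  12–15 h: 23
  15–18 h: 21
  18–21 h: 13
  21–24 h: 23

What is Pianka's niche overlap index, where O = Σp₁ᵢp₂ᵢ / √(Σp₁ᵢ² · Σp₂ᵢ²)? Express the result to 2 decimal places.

Proportions for population P2 (n=157): 25/157=0.1592, 39/157=0.2484, 13/157=0.0828, 20/157=0.1274, 59/157=0.3758, 1/157=0.0064
Proportions for population P4 (n=130): 23/130=0.1769, 27/130=0.2077, 23/130=0.1769, 21/130=0.1615, 13/130=0.1000, 23/130=0.1769
Σ p₁ᵢp₂ᵢ = 0.028162 + 0.051593 + 0.014647 + 0.020575 + 0.037580 + 0.001132 = 0.153689
Σp_1ᵢ² = 0.1592² + 0.2484² + 0.0828² + 0.1274² + 0.3758² + 0.0064² = 0.025345 + 0.061703 + 0.006856 + 0.016231 + 0.141226 + 0.000041 = 0.251402
Σp_2ᵢ² = 0.1769² + 0.2077² + 0.1769² + 0.1615² + 0.1000² + 0.1769² = 0.031294 + 0.043139 + 0.031294 + 0.026082 + 0.010000 + 0.031294 = 0.173103
O = 0.153689 / √(0.251402 × 0.173103) = 0.153689 / 0.2086107 = 0.7367

0.74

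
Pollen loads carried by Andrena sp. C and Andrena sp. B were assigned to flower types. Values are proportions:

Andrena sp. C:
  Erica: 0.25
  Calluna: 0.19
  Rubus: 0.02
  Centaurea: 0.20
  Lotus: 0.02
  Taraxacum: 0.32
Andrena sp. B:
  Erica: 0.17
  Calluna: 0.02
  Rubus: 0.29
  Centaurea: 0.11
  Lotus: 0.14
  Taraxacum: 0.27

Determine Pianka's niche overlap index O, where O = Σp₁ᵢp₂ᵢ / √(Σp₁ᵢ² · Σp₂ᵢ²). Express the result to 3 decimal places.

Σ p₁ᵢp₂ᵢ = 0.0425 + 0.0038 + 0.0058 + 0.0220 + 0.0028 + 0.0864 = 0.1633
Σp_1ᵢ² = 0.25² + 0.19² + 0.02² + 0.20² + 0.02² + 0.32² = 0.0625 + 0.0361 + 0.0004 + 0.0400 + 0.0004 + 0.1024 = 0.2418
Σp_2ᵢ² = 0.17² + 0.02² + 0.29² + 0.11² + 0.14² + 0.27² = 0.0289 + 0.0004 + 0.0841 + 0.0121 + 0.0196 + 0.0729 = 0.2180
O = 0.1633 / √(0.2418 × 0.2180) = 0.1633 / 0.229592 = 0.71126

0.711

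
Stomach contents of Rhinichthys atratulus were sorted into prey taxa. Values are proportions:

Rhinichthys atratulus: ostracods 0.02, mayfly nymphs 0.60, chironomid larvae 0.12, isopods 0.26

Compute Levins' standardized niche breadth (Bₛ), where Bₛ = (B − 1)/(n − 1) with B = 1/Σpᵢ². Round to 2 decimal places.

0.42

Σpᵢ² = 0.02² + 0.60² + 0.12² + 0.26² = 0.0004 + 0.3600 + 0.0144 + 0.0676 = 0.4424
B = 1 / 0.4424 = 2.2604
Bₛ = (B − 1)/(n − 1) = (2.2604 − 1)/(4 − 1) = 1.2604/3 = 0.4201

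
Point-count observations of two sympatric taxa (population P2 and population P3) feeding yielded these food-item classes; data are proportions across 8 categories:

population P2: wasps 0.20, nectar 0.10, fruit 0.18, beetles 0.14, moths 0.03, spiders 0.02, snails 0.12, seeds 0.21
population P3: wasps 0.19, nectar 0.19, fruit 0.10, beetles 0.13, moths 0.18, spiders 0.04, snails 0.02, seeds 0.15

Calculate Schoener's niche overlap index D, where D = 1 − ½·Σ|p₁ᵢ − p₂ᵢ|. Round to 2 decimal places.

0.74

Σ|p₁ᵢ − p₂ᵢ| = 0.01 + 0.09 + 0.08 + 0.01 + 0.15 + 0.02 + 0.10 + 0.06 = 0.52
D = 1 − ½ × 0.52 = 1 − 0.260 = 0.7400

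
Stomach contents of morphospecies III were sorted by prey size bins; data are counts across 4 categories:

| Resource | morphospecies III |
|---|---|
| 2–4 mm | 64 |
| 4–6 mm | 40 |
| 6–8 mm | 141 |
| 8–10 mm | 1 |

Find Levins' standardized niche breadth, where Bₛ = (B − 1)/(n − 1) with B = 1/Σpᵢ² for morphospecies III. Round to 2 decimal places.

Proportions for morphospecies III (n=246): 64/246=0.2602, 40/246=0.1626, 141/246=0.5732, 1/246=0.0041
Σpᵢ² = 0.2602² + 0.1626² + 0.5732² + 0.0041² = 0.067704 + 0.026439 + 0.328558 + 0.000017 = 0.422718
B = 1 / 0.422718 = 2.3656
Bₛ = (B − 1)/(n − 1) = (2.3656 − 1)/(4 − 1) = 1.3656/3 = 0.4552

0.46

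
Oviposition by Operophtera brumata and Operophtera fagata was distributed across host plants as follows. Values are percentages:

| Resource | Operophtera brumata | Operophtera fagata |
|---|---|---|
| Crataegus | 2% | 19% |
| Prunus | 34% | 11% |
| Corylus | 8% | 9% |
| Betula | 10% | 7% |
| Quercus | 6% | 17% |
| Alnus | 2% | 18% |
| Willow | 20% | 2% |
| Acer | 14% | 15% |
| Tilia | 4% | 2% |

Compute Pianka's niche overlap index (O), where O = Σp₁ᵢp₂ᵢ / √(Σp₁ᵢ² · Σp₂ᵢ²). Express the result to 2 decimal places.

0.56

Convert percentages to proportions (divide by 100).
Σ p₁ᵢp₂ᵢ = 0.0038 + 0.0374 + 0.0072 + 0.0070 + 0.0102 + 0.0036 + 0.0040 + 0.0210 + 0.0008 = 0.0950
Σp_1ᵢ² = 0.02² + 0.34² + 0.08² + 0.10² + 0.06² + 0.02² + 0.20² + 0.14² + 0.04² = 0.0004 + 0.1156 + 0.0064 + 0.0100 + 0.0036 + 0.0004 + 0.0400 + 0.0196 + 0.0016 = 0.1976
Σp_2ᵢ² = 0.19² + 0.11² + 0.09² + 0.07² + 0.17² + 0.18² + 0.02² + 0.15² + 0.02² = 0.0361 + 0.0121 + 0.0081 + 0.0049 + 0.0289 + 0.0324 + 0.0004 + 0.0225 + 0.0004 = 0.1458
O = 0.0950 / √(0.1976 × 0.1458) = 0.0950 / 0.16974 = 0.5597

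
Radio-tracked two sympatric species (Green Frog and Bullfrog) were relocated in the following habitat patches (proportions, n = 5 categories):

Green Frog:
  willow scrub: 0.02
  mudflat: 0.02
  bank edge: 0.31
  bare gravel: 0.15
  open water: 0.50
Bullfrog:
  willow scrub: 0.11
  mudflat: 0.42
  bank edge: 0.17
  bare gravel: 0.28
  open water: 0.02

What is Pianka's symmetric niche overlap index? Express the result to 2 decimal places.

0.35

Σ p₁ᵢp₂ᵢ = 0.0022 + 0.0084 + 0.0527 + 0.0420 + 0.0100 = 0.1153
Σp_1ᵢ² = 0.02² + 0.02² + 0.31² + 0.15² + 0.50² = 0.0004 + 0.0004 + 0.0961 + 0.0225 + 0.2500 = 0.3694
Σp_2ᵢ² = 0.11² + 0.42² + 0.17² + 0.28² + 0.02² = 0.0121 + 0.1764 + 0.0289 + 0.0784 + 0.0004 = 0.2962
O = 0.1153 / √(0.3694 × 0.2962) = 0.1153 / 0.33078 = 0.3486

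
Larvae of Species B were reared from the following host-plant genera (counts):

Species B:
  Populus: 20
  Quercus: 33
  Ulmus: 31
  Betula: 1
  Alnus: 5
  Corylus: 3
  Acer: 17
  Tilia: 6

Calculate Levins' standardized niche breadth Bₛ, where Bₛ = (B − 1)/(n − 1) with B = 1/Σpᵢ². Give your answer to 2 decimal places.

Proportions for Species B (n=116): 20/116=0.1724, 33/116=0.2845, 31/116=0.2672, 1/116=0.0086, 5/116=0.0431, 3/116=0.0259, 17/116=0.1466, 6/116=0.0517
Σpᵢ² = 0.1724² + 0.2845² + 0.2672² + 0.0086² + 0.0431² + 0.0259² + 0.1466² + 0.0517² = 0.029722 + 0.080940 + 0.071396 + 0.000074 + 0.001858 + 0.000671 + 0.021492 + 0.002673 = 0.208826
B = 1 / 0.208826 = 4.7887
Bₛ = (B − 1)/(n − 1) = (4.7887 − 1)/(8 − 1) = 3.7887/7 = 0.5412

0.54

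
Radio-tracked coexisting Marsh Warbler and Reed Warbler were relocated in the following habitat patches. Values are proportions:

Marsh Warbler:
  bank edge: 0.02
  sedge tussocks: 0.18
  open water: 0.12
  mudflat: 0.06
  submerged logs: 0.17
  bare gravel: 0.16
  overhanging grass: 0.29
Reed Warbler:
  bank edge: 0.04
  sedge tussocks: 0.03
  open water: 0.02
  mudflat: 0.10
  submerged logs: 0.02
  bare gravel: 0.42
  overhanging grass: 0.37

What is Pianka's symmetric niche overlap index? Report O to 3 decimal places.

0.774

Σ p₁ᵢp₂ᵢ = 0.0008 + 0.0054 + 0.0024 + 0.0060 + 0.0034 + 0.0672 + 0.1073 = 0.1925
Σp_1ᵢ² = 0.02² + 0.18² + 0.12² + 0.06² + 0.17² + 0.16² + 0.29² = 0.0004 + 0.0324 + 0.0144 + 0.0036 + 0.0289 + 0.0256 + 0.0841 = 0.1894
Σp_2ᵢ² = 0.04² + 0.03² + 0.02² + 0.10² + 0.02² + 0.42² + 0.37² = 0.0016 + 0.0009 + 0.0004 + 0.0100 + 0.0004 + 0.1764 + 0.1369 = 0.3266
O = 0.1925 / √(0.1894 × 0.3266) = 0.1925 / 0.248713 = 0.77398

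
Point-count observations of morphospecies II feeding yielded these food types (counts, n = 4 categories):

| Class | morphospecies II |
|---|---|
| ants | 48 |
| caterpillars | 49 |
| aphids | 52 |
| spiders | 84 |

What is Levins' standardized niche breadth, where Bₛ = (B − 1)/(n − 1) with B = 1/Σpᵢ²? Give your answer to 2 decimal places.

0.92

Proportions for morphospecies II (n=233): 48/233=0.2060, 49/233=0.2103, 52/233=0.2232, 84/233=0.3605
Σpᵢ² = 0.2060² + 0.2103² + 0.2232² + 0.3605² = 0.042436 + 0.044226 + 0.049818 + 0.129960 = 0.266440
B = 1 / 0.266440 = 3.7532
Bₛ = (B − 1)/(n − 1) = (3.7532 − 1)/(4 − 1) = 2.7532/3 = 0.9177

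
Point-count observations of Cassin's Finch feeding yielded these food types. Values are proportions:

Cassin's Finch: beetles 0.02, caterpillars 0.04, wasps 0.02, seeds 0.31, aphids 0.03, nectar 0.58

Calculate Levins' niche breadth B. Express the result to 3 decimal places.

2.295

Σpᵢ² = 0.02² + 0.04² + 0.02² + 0.31² + 0.03² + 0.58² = 0.0004 + 0.0016 + 0.0004 + 0.0961 + 0.0009 + 0.3364 = 0.4358
B = 1 / 0.4358 = 2.29463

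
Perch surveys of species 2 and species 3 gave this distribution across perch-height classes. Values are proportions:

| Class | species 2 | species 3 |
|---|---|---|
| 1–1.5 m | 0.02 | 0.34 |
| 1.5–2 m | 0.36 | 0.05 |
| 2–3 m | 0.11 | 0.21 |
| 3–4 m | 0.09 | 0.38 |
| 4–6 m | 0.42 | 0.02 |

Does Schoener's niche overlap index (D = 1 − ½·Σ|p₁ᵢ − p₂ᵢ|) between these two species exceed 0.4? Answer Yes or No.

Σ|p₁ᵢ − p₂ᵢ| = 0.32 + 0.31 + 0.10 + 0.29 + 0.40 = 1.42
D = 1 − ½ × 1.42 = 1 − 0.710 = 0.2900
D = 0.2900 < 0.4 → No.

No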